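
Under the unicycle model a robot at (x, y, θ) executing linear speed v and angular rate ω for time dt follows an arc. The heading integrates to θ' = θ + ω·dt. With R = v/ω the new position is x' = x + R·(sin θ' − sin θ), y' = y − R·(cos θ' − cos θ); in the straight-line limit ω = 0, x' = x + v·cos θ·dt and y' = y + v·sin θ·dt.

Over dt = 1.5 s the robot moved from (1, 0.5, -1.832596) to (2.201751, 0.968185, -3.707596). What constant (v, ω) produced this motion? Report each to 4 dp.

Δθ = -3.707596 − -1.832596 = -1.875000
ω = Δθ/dt = -1.875000/1.5 = -1.2500
R = Δx/(sin θ' − sin θ) = 0.8000
v = R·ω = 0.8000·-1.2500 = -1.0000

v = -1.0000, ω = -1.2500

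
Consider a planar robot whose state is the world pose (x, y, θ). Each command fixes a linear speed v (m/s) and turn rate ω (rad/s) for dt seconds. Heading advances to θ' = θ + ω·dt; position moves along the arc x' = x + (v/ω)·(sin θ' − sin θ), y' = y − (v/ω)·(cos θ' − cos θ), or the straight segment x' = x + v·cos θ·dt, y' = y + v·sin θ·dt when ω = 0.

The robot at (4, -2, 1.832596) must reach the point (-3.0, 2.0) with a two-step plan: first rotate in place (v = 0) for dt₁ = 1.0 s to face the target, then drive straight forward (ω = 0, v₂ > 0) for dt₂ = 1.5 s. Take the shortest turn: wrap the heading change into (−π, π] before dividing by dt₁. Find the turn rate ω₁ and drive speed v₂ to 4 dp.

ω₁ = 0.7899, v₂ = 5.3748

heading to target = atan2(2−-2, -3−4) = 2.6224
Δθ = wrap(2.6224 − 1.8326) = 0.7899; ω₁ = Δθ/dt₁ = 0.7899
distance = √((-3−4)² + (2−-2)²) = 8.0623; v₂ = distance/dt₂ = 5.3748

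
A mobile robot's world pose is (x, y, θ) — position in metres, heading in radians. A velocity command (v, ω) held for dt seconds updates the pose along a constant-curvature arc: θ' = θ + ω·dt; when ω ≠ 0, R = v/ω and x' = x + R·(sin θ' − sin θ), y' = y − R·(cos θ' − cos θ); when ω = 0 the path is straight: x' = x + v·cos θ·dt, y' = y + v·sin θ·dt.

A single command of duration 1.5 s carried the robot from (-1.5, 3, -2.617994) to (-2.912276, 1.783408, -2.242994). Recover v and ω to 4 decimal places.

Δθ = -2.242994 − -2.617994 = 0.375000
ω = Δθ/dt = 0.375000/1.5 = 0.2500
R = Δx/(sin θ' − sin θ) = 5.0000
v = R·ω = 5.0000·0.2500 = 1.2500

v = 1.2500, ω = 0.2500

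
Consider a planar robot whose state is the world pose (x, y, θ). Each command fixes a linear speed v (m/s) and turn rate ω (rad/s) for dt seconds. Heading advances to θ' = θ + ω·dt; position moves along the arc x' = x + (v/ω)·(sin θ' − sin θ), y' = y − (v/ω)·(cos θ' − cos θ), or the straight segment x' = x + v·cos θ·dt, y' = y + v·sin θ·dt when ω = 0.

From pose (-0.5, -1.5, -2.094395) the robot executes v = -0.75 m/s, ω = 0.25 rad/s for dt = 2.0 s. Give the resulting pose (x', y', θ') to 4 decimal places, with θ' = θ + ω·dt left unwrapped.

(-0.0989, -0.0708, -1.5944)

θ' = -2.0944 + 0.25·2.0 = -1.5944
R = v/ω = -0.75/0.25 = -3.0000
x' = -0.5 + -3.0000·(sin -1.5944 − sin -2.0944) = -0.0989
y' = -1.5 − -3.0000·(cos -1.5944 − cos -2.0944) = -0.0708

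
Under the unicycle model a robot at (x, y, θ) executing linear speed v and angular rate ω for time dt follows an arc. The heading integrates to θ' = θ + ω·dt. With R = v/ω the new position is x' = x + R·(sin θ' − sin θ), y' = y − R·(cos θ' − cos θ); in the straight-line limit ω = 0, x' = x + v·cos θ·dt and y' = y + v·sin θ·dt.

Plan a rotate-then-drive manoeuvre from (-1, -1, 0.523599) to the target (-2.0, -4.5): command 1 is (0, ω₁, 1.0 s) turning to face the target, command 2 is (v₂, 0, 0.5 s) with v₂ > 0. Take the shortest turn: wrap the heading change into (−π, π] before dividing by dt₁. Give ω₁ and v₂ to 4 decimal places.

heading to target = atan2(-4.5−-1, -2−-1) = -1.8491
Δθ = wrap(-1.8491 − 0.5236) = -2.3727; ω₁ = Δθ/dt₁ = -2.3727
distance = √((-2−-1)² + (-4.5−-1)²) = 3.6401; v₂ = distance/dt₂ = 7.2801

ω₁ = -2.3727, v₂ = 7.2801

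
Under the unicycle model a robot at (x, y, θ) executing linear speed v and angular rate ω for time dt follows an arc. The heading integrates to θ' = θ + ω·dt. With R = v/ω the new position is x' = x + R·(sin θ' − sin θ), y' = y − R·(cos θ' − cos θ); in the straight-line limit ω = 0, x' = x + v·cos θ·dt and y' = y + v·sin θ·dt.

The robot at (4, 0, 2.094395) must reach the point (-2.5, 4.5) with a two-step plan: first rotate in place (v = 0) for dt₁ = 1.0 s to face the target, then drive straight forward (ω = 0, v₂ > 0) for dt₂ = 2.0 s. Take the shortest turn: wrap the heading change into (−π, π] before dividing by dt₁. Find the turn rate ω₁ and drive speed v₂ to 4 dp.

heading to target = atan2(4.5−0, -2.5−4) = 2.5360
Δθ = wrap(2.5360 − 2.0944) = 0.4417; ω₁ = Δθ/dt₁ = 0.4417
distance = √((-2.5−4)² + (4.5−0)²) = 7.9057; v₂ = distance/dt₂ = 3.9528

ω₁ = 0.4417, v₂ = 3.9528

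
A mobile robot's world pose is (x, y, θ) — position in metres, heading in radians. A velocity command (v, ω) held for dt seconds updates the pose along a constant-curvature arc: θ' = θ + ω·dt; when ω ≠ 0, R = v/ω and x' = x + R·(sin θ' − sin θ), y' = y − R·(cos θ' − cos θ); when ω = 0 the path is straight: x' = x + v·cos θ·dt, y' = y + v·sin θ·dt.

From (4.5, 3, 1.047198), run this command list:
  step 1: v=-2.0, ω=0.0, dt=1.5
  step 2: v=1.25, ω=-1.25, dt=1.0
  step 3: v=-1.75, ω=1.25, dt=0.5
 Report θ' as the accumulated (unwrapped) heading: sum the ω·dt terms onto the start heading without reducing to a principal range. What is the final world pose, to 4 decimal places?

(3.2118, 0.7872, 0.4222)

step 1: θ'=1.0472 (straight) → pose (3.0000, 0.4019, 1.0472)
step 2: θ'=-0.2028 (R=-1.0000) → pose (4.0674, 0.8814, -0.2028)
step 3: θ'=0.4222 (R=-1.4000) → pose (3.2118, 0.7872, 0.4222)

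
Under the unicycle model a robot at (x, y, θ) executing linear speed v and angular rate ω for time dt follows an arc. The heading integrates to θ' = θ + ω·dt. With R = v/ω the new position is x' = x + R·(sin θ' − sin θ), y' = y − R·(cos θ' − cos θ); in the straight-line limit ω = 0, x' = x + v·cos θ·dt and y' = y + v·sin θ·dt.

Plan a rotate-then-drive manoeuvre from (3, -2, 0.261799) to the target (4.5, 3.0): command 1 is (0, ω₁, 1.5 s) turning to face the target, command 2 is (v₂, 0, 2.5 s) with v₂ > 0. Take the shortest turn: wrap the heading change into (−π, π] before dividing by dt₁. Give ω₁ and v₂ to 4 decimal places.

heading to target = atan2(3−-2, 4.5−3) = 1.2793
Δθ = wrap(1.2793 − 0.2618) = 1.0175; ω₁ = Δθ/dt₁ = 0.6784
distance = √((4.5−3)² + (3−-2)²) = 5.2202; v₂ = distance/dt₂ = 2.0881

ω₁ = 0.6784, v₂ = 2.0881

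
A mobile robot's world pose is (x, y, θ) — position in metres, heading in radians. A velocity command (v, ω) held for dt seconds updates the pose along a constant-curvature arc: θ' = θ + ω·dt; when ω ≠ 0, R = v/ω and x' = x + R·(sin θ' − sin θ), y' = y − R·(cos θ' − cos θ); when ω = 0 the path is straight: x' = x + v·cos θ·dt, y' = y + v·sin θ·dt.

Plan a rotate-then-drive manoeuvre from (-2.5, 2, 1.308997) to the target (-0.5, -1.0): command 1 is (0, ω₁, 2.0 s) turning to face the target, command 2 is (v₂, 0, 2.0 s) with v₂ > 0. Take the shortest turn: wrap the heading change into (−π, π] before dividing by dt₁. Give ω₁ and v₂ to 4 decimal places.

ω₁ = -1.1459, v₂ = 1.8028

heading to target = atan2(-1−2, -0.5−-2.5) = -0.9828
Δθ = wrap(-0.9828 − 1.3090) = -2.2918; ω₁ = Δθ/dt₁ = -1.1459
distance = √((-0.5−-2.5)² + (-1−2)²) = 3.6056; v₂ = distance/dt₂ = 1.8028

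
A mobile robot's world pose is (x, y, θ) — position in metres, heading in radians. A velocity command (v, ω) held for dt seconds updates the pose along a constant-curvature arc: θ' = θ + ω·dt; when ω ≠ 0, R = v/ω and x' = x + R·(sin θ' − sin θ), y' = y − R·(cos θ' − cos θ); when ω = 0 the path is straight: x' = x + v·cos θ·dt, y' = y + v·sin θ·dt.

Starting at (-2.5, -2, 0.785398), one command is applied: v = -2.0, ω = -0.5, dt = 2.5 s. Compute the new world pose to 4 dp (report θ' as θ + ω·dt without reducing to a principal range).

θ' = 0.7854 + -0.5·2.5 = -0.4646
R = v/ω = -2.0/-0.5 = 4.0000
x' = -2.5 + 4.0000·(sin -0.4646 − sin 0.7854) = -7.1207
y' = -2 − 4.0000·(cos -0.4646 − cos 0.7854) = -2.7476

(-7.1207, -2.7476, -0.4646)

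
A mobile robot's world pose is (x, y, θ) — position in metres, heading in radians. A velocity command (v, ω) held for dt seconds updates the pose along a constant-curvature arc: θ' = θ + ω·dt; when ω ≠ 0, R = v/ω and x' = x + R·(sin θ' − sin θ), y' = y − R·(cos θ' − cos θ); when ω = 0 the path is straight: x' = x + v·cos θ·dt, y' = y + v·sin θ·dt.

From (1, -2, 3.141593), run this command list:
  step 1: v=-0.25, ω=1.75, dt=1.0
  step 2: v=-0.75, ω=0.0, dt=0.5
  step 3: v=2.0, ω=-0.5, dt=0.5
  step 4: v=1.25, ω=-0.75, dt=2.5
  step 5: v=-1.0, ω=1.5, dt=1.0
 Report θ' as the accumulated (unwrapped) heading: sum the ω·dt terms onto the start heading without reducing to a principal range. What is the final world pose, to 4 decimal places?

(-0.2995, -3.5587, 4.2666)

step 1: θ'=4.8916 (R=-0.1429) → pose (1.1406, -1.8317, 4.8916)
step 2: θ'=4.8916 (straight) → pose (1.0737, -1.4627, 4.8916)
step 3: θ'=4.6416 (R=-4.0000) → pose (1.1278, -2.4586, 4.6416)
step 4: θ'=2.7666 (R=-1.6667) → pose (-1.1452, -3.8916, 2.7666)
step 5: θ'=4.2666 (R=-0.6667) → pose (-0.2995, -3.5587, 4.2666)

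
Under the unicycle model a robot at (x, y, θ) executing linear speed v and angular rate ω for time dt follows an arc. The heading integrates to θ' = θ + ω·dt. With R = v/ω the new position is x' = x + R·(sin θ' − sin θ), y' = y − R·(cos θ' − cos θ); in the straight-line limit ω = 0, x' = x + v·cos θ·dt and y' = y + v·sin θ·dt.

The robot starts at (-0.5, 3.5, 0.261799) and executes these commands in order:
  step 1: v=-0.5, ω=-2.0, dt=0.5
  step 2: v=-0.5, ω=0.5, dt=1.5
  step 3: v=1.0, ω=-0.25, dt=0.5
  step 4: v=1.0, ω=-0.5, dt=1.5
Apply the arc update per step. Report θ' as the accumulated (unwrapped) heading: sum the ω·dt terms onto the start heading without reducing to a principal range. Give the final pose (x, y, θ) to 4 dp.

(0.3753, 3.1043, -0.8632)

step 1: θ'=-0.7382 (R=0.2500) → pose (-0.7329, 3.5566, -0.7382)
step 2: θ'=0.0118 (R=-1.0000) → pose (-1.4177, 3.8168, 0.0118)
step 3: θ'=-0.1132 (R=-4.0000) → pose (-0.9187, 3.7915, -0.1132)
step 4: θ'=-0.8632 (R=-2.0000) → pose (0.3753, 3.1043, -0.8632)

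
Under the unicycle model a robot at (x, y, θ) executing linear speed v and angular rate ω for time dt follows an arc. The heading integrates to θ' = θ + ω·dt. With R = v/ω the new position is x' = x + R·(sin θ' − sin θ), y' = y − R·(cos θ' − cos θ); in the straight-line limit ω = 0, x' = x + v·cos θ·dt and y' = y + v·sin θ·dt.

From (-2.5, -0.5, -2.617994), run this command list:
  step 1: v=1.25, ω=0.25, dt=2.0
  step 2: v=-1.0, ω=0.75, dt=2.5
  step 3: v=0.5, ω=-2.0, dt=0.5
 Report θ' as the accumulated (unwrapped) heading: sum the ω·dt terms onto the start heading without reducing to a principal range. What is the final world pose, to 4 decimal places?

step 1: θ'=-2.1180 (R=5.0000) → pose (-4.2699, -2.2286, -2.1180)
step 2: θ'=-0.2430 (R=-1.3333) → pose (-5.0878, -0.2408, -0.2430)
step 3: θ'=-1.2430 (R=-0.2500) → pose (-4.9112, -0.4029, -1.2430)

(-4.9112, -0.4029, -1.2430)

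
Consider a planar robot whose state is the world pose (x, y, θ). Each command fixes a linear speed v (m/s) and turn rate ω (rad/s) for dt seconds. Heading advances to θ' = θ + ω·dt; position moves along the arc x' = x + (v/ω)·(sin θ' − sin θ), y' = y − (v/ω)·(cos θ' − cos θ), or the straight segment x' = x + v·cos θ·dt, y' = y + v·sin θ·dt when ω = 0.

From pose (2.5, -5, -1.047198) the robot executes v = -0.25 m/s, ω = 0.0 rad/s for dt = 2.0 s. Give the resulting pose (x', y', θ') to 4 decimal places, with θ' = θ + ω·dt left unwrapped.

(2.2500, -4.5670, -1.0472)

θ' = -1.0472 + 0.0·2.0 = -1.0472
ω = 0 → straight: x' = 2.5 + -0.25·cos(-1.0472)·2.0 = 2.2500
y' = -5 + -0.25·sin(-1.0472)·2.0 = -4.5670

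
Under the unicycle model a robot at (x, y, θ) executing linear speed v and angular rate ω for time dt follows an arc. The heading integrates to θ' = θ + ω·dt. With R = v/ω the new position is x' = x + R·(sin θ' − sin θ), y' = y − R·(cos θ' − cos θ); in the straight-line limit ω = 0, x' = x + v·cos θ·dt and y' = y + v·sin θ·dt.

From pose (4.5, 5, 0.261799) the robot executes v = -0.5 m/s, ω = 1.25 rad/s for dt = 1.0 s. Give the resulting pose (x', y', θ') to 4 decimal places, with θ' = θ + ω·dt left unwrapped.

(4.2042, 4.6372, 1.5118)

θ' = 0.2618 + 1.25·1.0 = 1.5118
R = v/ω = -0.5/1.25 = -0.4000
x' = 4.5 + -0.4000·(sin 1.5118 − sin 0.2618) = 4.2042
y' = 5 − -0.4000·(cos 1.5118 − cos 0.2618) = 4.6372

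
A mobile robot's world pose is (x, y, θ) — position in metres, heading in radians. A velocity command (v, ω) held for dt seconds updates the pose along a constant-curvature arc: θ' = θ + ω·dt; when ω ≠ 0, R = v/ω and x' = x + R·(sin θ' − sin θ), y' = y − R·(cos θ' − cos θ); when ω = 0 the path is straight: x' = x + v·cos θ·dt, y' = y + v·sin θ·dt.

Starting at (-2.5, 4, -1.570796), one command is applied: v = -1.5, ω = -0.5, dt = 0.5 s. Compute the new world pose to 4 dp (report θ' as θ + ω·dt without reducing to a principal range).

θ' = -1.5708 + -0.5·0.5 = -1.8208
R = v/ω = -1.5/-0.5 = 3.0000
x' = -2.5 + 3.0000·(sin -1.8208 − sin -1.5708) = -2.4067
y' = 4 − 3.0000·(cos -1.8208 − cos -1.5708) = 4.7422

(-2.4067, 4.7422, -1.8208)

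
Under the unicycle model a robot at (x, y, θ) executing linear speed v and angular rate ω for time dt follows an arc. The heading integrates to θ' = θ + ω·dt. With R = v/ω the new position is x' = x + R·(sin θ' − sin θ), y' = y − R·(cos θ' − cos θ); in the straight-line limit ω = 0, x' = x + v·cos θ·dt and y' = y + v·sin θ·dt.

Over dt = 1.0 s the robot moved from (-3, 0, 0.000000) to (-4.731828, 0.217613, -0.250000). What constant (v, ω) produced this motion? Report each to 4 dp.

Δθ = -0.250000 − 0.000000 = -0.250000
ω = Δθ/dt = -0.250000/1.0 = -0.2500
R = Δx/(sin θ' − sin θ) = 7.0000
v = R·ω = 7.0000·-0.2500 = -1.7500

v = -1.7500, ω = -0.2500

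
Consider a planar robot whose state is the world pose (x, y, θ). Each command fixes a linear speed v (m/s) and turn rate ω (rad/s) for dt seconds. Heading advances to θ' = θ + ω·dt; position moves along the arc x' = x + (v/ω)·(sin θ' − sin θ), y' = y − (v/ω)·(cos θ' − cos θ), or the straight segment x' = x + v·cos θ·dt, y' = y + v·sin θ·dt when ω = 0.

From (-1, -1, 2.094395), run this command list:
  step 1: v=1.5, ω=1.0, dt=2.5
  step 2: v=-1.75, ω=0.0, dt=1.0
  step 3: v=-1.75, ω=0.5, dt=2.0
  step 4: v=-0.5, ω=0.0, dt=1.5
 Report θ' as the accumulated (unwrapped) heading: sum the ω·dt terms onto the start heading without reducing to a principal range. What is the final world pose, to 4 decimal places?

(-5.4127, 3.7552, 5.5944)

step 1: θ'=4.5944 (R=1.5000) → pose (-3.7886, -1.5734, 4.5944)
step 2: θ'=4.5944 (straight) → pose (-3.5826, 0.1644, 4.5944)
step 3: θ'=5.5944 (R=-3.5000) → pose (-4.8336, 3.2785, 5.5944)
step 4: θ'=5.5944 (straight) → pose (-5.4127, 3.7552, 5.5944)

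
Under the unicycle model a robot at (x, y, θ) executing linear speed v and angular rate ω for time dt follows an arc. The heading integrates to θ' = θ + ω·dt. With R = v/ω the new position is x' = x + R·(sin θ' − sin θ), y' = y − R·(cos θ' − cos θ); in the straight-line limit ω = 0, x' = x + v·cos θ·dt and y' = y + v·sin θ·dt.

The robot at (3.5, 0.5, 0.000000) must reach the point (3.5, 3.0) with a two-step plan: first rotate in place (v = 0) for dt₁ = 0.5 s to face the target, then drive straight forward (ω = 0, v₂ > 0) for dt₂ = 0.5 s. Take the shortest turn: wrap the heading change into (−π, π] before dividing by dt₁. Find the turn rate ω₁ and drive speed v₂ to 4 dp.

heading to target = atan2(3−0.5, 3.5−3.5) = 1.5708
Δθ = wrap(1.5708 − 0.0000) = 1.5708; ω₁ = Δθ/dt₁ = 3.1416
distance = √((3.5−3.5)² + (3−0.5)²) = 2.5000; v₂ = distance/dt₂ = 5.0000

ω₁ = 3.1416, v₂ = 5.0000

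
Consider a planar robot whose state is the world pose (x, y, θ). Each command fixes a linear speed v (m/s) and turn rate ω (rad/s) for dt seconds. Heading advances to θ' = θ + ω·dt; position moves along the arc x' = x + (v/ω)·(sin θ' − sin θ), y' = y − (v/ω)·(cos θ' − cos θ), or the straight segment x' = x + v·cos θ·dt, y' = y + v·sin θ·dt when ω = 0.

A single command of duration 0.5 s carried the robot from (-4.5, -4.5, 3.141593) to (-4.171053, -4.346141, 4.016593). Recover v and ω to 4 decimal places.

v = -0.7500, ω = 1.7500

Δθ = 4.016593 − 3.141593 = 0.875000
ω = Δθ/dt = 0.875000/0.5 = 1.7500
R = Δx/(sin θ' − sin θ) = -0.4286
v = R·ω = -0.4286·1.7500 = -0.7500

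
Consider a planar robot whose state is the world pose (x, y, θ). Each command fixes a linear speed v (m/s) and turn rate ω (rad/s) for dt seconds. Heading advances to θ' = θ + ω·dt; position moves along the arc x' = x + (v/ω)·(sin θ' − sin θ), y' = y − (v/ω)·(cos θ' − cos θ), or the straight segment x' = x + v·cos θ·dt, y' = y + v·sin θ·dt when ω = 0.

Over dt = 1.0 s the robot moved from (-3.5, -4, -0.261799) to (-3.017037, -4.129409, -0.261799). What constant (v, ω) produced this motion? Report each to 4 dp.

Δθ = -0.261799 − -0.261799 = 0.000000
ω = Δθ/dt = 0.000000/1.0 = 0.0000
ω = 0 → v = (Δx·cos θ + Δy·sin θ)/dt = 0.5000

v = 0.5000, ω = 0.0000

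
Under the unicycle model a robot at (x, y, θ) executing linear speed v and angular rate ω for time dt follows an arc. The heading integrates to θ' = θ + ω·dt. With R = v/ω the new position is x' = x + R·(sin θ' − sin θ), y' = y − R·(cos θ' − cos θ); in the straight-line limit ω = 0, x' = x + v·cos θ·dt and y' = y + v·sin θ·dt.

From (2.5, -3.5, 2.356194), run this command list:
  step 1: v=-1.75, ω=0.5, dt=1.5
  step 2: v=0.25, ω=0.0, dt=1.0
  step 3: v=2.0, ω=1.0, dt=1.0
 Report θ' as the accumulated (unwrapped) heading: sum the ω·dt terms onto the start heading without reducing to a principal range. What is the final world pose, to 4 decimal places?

(2.8867, -5.3733, 4.1062)

step 1: θ'=3.1062 (R=-3.5000) → pose (4.8510, -4.5229, 3.1062)
step 2: θ'=3.1062 (straight) → pose (4.6012, -4.5141, 3.1062)
step 3: θ'=4.1062 (R=2.0000) → pose (2.8867, -5.3733, 4.1062)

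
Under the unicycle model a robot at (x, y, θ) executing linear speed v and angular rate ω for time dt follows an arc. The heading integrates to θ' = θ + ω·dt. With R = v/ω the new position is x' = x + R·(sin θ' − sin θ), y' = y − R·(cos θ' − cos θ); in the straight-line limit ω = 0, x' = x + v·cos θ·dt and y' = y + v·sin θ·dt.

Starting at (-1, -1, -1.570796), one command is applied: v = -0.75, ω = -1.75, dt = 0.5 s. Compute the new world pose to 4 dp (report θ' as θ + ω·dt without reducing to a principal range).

(-0.8461, -0.6711, -2.4458)

θ' = -1.5708 + -1.75·0.5 = -2.4458
R = v/ω = -0.75/-1.75 = 0.4286
x' = -1 + 0.4286·(sin -2.4458 − sin -1.5708) = -0.8461
y' = -1 − 0.4286·(cos -2.4458 − cos -1.5708) = -0.6711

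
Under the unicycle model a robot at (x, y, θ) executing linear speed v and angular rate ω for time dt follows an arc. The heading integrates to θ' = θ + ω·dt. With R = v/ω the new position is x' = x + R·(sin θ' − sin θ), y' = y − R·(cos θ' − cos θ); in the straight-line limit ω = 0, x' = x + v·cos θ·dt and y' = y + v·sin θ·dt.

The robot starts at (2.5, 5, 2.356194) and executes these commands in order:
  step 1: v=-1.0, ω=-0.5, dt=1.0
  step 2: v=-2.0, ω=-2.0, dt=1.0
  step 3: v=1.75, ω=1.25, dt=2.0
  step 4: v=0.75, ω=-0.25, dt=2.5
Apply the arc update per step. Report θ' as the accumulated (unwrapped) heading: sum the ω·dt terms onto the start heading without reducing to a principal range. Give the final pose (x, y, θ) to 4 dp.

(2.2524, 6.8953, 1.7312)

step 1: θ'=1.8562 (R=2.0000) → pose (3.0049, 4.1489, 1.8562)
step 2: θ'=-0.1438 (R=1.0000) → pose (1.9020, 2.8776, -0.1438)
step 3: θ'=2.3562 (R=1.4000) → pose (3.0926, 5.2531, 2.3562)
step 4: θ'=1.7312 (R=-3.0000) → pose (2.2524, 6.8953, 1.7312)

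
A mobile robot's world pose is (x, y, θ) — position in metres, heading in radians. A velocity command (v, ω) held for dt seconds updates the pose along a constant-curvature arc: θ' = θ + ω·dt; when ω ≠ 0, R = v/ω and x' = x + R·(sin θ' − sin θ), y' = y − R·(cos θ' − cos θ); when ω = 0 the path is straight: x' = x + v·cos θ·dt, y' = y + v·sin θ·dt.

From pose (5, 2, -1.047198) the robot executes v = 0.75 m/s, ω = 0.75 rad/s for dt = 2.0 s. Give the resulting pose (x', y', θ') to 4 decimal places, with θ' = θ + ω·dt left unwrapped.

θ' = -1.0472 + 0.75·2.0 = 0.4528
R = v/ω = 0.75/0.75 = 1.0000
x' = 5 + 1.0000·(sin 0.4528 − sin -1.0472) = 6.3035
y' = 2 − 1.0000·(cos 0.4528 − cos -1.0472) = 1.6008

(6.3035, 1.6008, 0.4528)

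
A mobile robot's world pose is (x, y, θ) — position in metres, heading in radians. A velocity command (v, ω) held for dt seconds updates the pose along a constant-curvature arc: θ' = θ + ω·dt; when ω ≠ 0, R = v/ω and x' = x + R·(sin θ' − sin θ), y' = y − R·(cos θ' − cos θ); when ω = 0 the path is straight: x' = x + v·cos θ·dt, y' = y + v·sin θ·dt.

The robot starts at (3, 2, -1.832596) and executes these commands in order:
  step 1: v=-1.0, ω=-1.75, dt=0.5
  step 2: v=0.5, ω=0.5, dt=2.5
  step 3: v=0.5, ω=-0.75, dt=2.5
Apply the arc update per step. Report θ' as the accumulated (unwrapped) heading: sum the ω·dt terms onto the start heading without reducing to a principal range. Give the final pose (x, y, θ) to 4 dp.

step 1: θ'=-2.7076 (R=0.5714) → pose (3.3117, 2.3706, -2.7076)
step 2: θ'=-1.4576 (R=1.0000) → pose (2.7386, 1.3503, -1.4576)
step 3: θ'=-3.3326 (R=-0.6667) → pose (1.9496, 0.6205, -3.3326)

(1.9496, 0.6205, -3.3326)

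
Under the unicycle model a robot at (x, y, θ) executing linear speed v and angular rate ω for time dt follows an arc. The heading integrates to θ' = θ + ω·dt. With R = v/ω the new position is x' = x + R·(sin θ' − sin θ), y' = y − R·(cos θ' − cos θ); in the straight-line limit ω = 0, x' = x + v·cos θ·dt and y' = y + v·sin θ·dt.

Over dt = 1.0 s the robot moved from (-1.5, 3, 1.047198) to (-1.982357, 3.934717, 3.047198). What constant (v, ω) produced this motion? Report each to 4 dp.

v = 1.2500, ω = 2.0000

Δθ = 3.047198 − 1.047198 = 2.000000
ω = Δθ/dt = 2.000000/1.0 = 2.0000
R = −Δy/(cos θ' − cos θ) = 0.6250
v = R·ω = 0.6250·2.0000 = 1.2500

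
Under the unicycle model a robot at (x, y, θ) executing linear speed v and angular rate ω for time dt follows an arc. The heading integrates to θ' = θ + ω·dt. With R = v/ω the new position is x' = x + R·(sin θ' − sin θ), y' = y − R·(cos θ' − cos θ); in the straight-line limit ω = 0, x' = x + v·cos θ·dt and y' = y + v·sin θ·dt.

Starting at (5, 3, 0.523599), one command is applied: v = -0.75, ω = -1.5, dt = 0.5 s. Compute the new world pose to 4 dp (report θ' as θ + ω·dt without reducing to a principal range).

θ' = 0.5236 + -1.5·0.5 = -0.2264
R = v/ω = -0.75/-1.5 = 0.5000
x' = 5 + 0.5000·(sin -0.2264 − sin 0.5236) = 4.6378
y' = 3 − 0.5000·(cos -0.2264 − cos 0.5236) = 2.9458

(4.6378, 2.9458, -0.2264)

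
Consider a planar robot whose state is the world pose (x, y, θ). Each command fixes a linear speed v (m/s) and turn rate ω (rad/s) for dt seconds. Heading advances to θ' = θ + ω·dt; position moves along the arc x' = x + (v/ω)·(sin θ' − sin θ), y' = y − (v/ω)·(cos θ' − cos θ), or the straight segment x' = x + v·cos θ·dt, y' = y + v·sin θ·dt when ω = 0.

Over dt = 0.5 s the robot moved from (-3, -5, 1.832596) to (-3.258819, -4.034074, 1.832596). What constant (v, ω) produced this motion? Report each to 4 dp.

v = 2.0000, ω = 0.0000

Δθ = 1.832596 − 1.832596 = 0.000000
ω = Δθ/dt = 0.000000/0.5 = 0.0000
ω = 0 → v = (Δx·cos θ + Δy·sin θ)/dt = 2.0000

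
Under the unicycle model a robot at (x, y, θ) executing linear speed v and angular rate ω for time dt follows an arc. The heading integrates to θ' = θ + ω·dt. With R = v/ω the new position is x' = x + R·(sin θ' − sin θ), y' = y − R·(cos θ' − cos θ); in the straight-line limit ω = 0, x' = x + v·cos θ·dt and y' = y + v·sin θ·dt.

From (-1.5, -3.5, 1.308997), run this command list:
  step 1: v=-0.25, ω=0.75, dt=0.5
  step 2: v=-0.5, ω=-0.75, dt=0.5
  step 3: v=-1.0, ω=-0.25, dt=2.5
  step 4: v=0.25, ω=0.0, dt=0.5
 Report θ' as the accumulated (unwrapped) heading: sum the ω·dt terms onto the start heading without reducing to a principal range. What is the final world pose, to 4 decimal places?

(-2.7669, -5.8577, 0.6840)

step 1: θ'=1.6840 (R=-0.3333) → pose (-1.5092, -3.6239, 1.6840)
step 2: θ'=1.3090 (R=0.6667) → pose (-1.5277, -3.8718, 1.3090)
step 3: θ'=0.6840 (R=4.0000) → pose (-2.8638, -5.9367, 0.6840)
step 4: θ'=0.6840 (straight) → pose (-2.7669, -5.8577, 0.6840)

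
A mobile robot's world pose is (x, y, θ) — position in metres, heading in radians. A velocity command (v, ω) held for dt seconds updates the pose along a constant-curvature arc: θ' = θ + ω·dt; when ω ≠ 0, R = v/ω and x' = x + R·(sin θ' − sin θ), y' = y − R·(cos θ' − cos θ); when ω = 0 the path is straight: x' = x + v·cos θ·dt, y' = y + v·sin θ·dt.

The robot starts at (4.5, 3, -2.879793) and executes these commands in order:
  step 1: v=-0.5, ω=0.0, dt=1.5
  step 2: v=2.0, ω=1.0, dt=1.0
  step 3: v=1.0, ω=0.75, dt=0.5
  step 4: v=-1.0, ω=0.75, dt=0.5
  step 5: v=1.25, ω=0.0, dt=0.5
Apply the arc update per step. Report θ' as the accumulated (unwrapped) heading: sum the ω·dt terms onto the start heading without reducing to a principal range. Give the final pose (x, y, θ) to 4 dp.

step 1: θ'=-2.8798 (straight) → pose (5.2244, 3.1941, -2.8798)
step 2: θ'=-1.8798 (R=2.0000) → pose (3.8368, 1.8705, -1.8798)
step 3: θ'=-1.5048 (R=1.3333) → pose (3.7766, 1.3771, -1.5048)
step 4: θ'=-1.1298 (R=-1.3333) → pose (3.6519, 1.8582, -1.1298)
step 5: θ'=-1.1298 (straight) → pose (3.9187, 1.2930, -1.1298)

(3.9187, 1.2930, -1.1298)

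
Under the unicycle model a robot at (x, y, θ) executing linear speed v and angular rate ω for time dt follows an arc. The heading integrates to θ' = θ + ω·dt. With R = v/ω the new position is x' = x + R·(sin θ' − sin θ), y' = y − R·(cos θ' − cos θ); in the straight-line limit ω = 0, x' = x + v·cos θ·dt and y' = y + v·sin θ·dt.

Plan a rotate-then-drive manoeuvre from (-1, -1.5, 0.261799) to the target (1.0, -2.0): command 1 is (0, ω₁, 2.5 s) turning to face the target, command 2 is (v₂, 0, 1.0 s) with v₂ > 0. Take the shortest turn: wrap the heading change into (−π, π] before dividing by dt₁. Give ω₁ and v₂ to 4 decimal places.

heading to target = atan2(-2−-1.5, 1−-1) = -0.2450
Δθ = wrap(-0.2450 − 0.2618) = -0.5068; ω₁ = Δθ/dt₁ = -0.2027
distance = √((1−-1)² + (-2−-1.5)²) = 2.0616; v₂ = distance/dt₂ = 2.0616

ω₁ = -0.2027, v₂ = 2.0616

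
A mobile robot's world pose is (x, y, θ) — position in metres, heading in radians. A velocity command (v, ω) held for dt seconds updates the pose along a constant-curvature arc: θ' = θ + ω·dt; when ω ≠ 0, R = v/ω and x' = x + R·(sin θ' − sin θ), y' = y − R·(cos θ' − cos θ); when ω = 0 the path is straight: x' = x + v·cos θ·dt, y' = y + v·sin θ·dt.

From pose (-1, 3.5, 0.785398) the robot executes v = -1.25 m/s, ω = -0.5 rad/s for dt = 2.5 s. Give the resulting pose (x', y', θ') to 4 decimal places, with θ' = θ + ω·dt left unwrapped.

(-3.8879, 3.0328, -0.4646)

θ' = 0.7854 + -0.5·2.5 = -0.4646
R = v/ω = -1.25/-0.5 = 2.5000
x' = -1 + 2.5000·(sin -0.4646 − sin 0.7854) = -3.8879
y' = 3.5 − 2.5000·(cos -0.4646 − cos 0.7854) = 3.0328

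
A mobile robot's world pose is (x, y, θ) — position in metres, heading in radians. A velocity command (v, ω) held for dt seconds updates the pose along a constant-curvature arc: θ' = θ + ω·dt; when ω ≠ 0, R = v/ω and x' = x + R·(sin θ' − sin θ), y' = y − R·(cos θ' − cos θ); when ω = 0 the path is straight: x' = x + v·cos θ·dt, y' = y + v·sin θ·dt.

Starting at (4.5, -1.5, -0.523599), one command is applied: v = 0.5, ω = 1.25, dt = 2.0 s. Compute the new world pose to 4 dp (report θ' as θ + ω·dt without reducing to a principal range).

(5.0675, -0.9958, 1.9764)

θ' = -0.5236 + 1.25·2.0 = 1.9764
R = v/ω = 0.5/1.25 = 0.4000
x' = 4.5 + 0.4000·(sin 1.9764 − sin -0.5236) = 5.0675
y' = -1.5 − 0.4000·(cos 1.9764 − cos -0.5236) = -0.9958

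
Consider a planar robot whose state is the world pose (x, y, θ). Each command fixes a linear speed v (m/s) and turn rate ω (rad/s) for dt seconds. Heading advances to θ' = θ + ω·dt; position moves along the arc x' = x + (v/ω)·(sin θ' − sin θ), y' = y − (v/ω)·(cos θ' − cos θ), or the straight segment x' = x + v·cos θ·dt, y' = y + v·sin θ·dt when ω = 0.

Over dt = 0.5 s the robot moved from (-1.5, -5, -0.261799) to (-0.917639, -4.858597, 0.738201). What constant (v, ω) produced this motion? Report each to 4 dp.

v = 1.2500, ω = 2.0000

Δθ = 0.738201 − -0.261799 = 1.000000
ω = Δθ/dt = 1.000000/0.5 = 2.0000
R = Δx/(sin θ' − sin θ) = 0.6250
v = R·ω = 0.6250·2.0000 = 1.2500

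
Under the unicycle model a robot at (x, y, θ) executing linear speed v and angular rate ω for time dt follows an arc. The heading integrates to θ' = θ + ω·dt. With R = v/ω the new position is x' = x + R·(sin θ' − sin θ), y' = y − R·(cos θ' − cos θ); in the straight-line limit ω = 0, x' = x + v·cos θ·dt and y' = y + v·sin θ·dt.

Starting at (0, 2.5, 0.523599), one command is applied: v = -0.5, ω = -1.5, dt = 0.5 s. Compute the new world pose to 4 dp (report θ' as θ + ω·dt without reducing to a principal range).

(-0.2415, 2.4638, -0.2264)

θ' = 0.5236 + -1.5·0.5 = -0.2264
R = v/ω = -0.5/-1.5 = 0.3333
x' = 0 + 0.3333·(sin -0.2264 − sin 0.5236) = -0.2415
y' = 2.5 − 0.3333·(cos -0.2264 − cos 0.5236) = 2.4638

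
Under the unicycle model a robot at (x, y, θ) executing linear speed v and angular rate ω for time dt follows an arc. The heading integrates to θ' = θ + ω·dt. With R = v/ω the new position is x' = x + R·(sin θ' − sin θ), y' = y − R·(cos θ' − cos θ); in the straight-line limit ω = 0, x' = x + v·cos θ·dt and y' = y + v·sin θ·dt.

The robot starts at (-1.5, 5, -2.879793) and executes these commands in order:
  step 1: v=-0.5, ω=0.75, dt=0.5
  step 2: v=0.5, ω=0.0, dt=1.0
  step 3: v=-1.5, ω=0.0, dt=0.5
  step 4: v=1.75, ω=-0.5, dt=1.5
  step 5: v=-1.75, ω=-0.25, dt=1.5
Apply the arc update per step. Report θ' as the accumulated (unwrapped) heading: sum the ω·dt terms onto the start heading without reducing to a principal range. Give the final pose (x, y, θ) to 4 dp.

(-1.0591, 3.8201, -3.6298)

step 1: θ'=-2.5048 (R=-0.6667) → pose (-1.2761, 5.1079, -2.5048)
step 2: θ'=-2.5048 (straight) → pose (-1.6781, 4.8106, -2.5048)
step 3: θ'=-2.5048 (straight) → pose (-1.0751, 5.2566, -2.5048)
step 4: θ'=-3.2548 (R=-3.5000) → pose (-3.5517, 4.5930, -3.2548)
step 5: θ'=-3.6298 (R=7.0000) → pose (-1.0591, 3.8201, -3.6298)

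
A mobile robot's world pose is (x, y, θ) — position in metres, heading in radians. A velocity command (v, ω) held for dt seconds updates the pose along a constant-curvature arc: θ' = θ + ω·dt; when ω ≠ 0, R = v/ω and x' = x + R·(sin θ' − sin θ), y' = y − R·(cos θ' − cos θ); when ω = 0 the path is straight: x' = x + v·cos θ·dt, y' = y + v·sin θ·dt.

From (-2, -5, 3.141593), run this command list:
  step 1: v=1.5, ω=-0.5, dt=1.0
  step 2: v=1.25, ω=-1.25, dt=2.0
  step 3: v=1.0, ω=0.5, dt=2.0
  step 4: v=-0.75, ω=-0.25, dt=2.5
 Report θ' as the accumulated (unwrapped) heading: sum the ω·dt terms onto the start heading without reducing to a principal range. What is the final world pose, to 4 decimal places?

step 1: θ'=2.6416 (R=-3.0000) → pose (-3.4383, -4.6327, 2.6416)
step 2: θ'=0.1416 (R=-1.0000) → pose (-3.1000, -2.7652, 0.1416)
step 3: θ'=1.1416 (R=2.0000) → pose (-1.5636, -1.6175, 1.1416)
step 4: θ'=0.5166 (R=3.0000) → pose (-2.8097, -2.9776, 0.5166)

(-2.8097, -2.9776, 0.5166)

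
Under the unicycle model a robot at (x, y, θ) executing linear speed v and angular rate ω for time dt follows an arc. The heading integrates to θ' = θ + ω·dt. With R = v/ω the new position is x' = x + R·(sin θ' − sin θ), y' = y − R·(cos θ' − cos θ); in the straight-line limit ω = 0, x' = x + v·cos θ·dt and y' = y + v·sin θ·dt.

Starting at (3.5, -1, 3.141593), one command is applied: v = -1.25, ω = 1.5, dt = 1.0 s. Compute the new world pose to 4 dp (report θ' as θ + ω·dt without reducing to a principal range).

θ' = 3.1416 + 1.5·1.0 = 4.6416
R = v/ω = -1.25/1.5 = -0.8333
x' = 3.5 + -0.8333·(sin 4.6416 − sin 3.1416) = 4.3312
y' = -1 − -0.8333·(cos 4.6416 − cos 3.1416) = -0.2256

(4.3312, -0.2256, 4.6416)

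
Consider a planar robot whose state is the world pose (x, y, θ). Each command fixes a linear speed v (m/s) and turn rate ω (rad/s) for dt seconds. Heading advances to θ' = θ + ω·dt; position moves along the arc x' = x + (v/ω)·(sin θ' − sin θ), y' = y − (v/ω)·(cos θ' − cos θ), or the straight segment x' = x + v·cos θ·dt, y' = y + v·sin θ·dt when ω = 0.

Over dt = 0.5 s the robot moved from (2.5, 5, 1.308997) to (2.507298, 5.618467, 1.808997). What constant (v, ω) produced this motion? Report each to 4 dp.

v = 1.2500, ω = 1.0000

Δθ = 1.808997 − 1.308997 = 0.500000
ω = Δθ/dt = 0.500000/0.5 = 1.0000
R = −Δy/(cos θ' − cos θ) = 1.2500
v = R·ω = 1.2500·1.0000 = 1.2500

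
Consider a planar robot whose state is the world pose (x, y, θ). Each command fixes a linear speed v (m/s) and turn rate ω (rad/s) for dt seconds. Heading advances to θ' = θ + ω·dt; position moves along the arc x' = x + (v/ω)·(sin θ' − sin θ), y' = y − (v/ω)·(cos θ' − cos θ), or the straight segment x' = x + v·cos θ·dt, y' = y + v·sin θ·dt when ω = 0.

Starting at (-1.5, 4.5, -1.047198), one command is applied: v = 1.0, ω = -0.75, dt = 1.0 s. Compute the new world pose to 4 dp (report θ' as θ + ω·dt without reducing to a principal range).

(-1.3554, 3.5340, -1.7972)

θ' = -1.0472 + -0.75·1.0 = -1.7972
R = v/ω = 1.0/-0.75 = -1.3333
x' = -1.5 + -1.3333·(sin -1.7972 − sin -1.0472) = -1.3554
y' = 4.5 − -1.3333·(cos -1.7972 − cos -1.0472) = 3.5340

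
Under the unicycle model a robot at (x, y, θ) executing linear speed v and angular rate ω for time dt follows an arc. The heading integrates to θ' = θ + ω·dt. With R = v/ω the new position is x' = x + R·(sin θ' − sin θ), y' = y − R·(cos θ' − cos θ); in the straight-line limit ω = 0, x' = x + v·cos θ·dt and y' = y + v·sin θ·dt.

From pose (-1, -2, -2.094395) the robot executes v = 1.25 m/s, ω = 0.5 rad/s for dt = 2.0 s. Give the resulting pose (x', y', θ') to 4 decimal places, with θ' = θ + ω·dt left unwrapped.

(-1.0566, -4.3965, -1.0944)

θ' = -2.0944 + 0.5·2.0 = -1.0944
R = v/ω = 1.25/0.5 = 2.5000
x' = -1 + 2.5000·(sin -1.0944 − sin -2.0944) = -1.0566
y' = -2 − 2.5000·(cos -1.0944 − cos -2.0944) = -4.3965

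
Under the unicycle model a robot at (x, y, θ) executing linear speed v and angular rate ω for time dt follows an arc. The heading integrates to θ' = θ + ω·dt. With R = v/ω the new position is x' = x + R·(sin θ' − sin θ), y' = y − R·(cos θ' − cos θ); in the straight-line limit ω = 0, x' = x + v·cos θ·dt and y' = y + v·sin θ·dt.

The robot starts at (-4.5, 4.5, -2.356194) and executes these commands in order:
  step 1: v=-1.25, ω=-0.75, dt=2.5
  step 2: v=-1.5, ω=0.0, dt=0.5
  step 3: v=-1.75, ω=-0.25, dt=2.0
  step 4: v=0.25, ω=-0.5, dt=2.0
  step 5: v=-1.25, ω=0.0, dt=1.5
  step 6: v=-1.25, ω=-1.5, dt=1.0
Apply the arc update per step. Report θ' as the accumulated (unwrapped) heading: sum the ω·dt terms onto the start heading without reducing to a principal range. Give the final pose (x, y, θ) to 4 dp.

(-3.1760, -0.2868, -7.2312)

step 1: θ'=-4.2312 (R=1.6667) → pose (-1.8441, 4.0929, -4.2312)
step 2: θ'=-4.2312 (straight) → pose (-1.4970, 3.4281, -4.2312)
step 3: θ'=-4.7312 (R=7.0000) → pose (-0.7033, 0.0566, -4.7312)
step 4: θ'=-5.7312 (R=-0.5000) → pose (-0.4656, 0.4729, -5.7312)
step 5: θ'=-5.7312 (straight) → pose (-2.0621, -0.5103, -5.7312)
step 6: θ'=-7.2312 (R=0.8333) → pose (-3.1760, -0.2868, -7.2312)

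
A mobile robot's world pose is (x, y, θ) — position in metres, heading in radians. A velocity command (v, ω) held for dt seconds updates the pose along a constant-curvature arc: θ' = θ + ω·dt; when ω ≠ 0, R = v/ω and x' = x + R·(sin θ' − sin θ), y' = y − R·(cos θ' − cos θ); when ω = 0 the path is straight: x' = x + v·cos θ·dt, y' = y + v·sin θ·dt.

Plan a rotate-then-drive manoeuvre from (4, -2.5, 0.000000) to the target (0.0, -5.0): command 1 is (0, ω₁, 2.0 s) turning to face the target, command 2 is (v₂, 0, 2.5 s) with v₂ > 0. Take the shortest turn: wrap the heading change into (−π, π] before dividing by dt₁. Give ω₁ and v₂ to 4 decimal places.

heading to target = atan2(-5−-2.5, 0−4) = -2.5830
Δθ = wrap(-2.5830 − 0.0000) = -2.5830; ω₁ = Δθ/dt₁ = -1.2915
distance = √((0−4)² + (-5−-2.5)²) = 4.7170; v₂ = distance/dt₂ = 1.8868

ω₁ = -1.2915, v₂ = 1.8868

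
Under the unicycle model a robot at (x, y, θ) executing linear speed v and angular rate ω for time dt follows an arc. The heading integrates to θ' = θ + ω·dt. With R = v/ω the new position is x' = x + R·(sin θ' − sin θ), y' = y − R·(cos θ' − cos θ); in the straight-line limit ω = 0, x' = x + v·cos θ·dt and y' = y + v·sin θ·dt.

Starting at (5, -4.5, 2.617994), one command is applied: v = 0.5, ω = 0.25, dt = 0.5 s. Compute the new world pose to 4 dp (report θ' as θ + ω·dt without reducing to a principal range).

θ' = 2.6180 + 0.25·0.5 = 2.7430
R = v/ω = 0.5/0.25 = 2.0000
x' = 5 + 2.0000·(sin 2.7430 − sin 2.6180) = 4.7763
y' = -4.5 − 2.0000·(cos 2.7430 − cos 2.6180) = -4.3888

(4.7763, -4.3888, 2.7430)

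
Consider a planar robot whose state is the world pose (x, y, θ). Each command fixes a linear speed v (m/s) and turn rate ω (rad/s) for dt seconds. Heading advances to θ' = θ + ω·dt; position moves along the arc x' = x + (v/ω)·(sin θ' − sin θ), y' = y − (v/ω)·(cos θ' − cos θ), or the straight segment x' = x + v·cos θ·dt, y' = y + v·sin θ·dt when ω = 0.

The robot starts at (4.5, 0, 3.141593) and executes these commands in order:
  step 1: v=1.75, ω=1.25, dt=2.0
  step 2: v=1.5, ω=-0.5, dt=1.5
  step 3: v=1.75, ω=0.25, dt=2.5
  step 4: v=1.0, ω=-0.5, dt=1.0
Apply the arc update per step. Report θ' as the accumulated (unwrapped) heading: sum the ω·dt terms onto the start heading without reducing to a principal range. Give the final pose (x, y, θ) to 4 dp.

(7.3716, -9.0260, 5.0166)

step 1: θ'=5.6416 (R=1.4000) → pose (3.6621, -2.5216, 5.6416)
step 2: θ'=4.8916 (R=-3.0000) → pose (4.8187, -4.3903, 4.8916)
step 3: θ'=5.5166 (R=7.0000) → pose (6.8508, -8.1845, 5.5166)
step 4: θ'=5.0166 (R=-2.0000) → pose (7.3716, -9.0260, 5.0166)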